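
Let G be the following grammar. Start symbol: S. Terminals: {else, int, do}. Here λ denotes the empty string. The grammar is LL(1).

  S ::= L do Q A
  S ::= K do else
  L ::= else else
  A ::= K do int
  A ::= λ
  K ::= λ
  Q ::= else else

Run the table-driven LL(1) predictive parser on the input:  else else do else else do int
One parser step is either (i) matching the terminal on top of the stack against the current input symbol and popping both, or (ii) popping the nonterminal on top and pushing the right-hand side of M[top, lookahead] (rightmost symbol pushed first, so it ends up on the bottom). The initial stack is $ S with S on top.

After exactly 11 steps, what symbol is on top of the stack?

step 1: stack=$ S  input=else else do else else do int $  — expand S ::= L do Q A
step 2: stack=$ A Q do L  input=else else do else else do int $  — expand L ::= else else
step 3: stack=$ A Q do else else  input=else else do else else do int $  — match else
step 4: stack=$ A Q do else  input=else do else else do int $  — match else
step 5: stack=$ A Q do  input=do else else do int $  — match do
step 6: stack=$ A Q  input=else else do int $  — expand Q ::= else else
step 7: stack=$ A else else  input=else else do int $  — match else
step 8: stack=$ A else  input=else do int $  — match else
step 9: stack=$ A  input=do int $  — expand A ::= K do int
step 10: stack=$ int do K  input=do int $  — expand K ::= λ
step 11: stack=$ int do  input=do int $  — match do
Stack after step 11: $ int (top = int).

int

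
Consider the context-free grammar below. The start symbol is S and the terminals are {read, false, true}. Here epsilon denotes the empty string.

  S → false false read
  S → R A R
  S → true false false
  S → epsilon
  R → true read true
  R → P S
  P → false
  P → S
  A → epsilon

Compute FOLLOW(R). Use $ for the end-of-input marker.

FIRST(A) = {epsilon}
FIRST(S) = {epsilon, false, true}  (via R A R)
FIRST(P) = {epsilon, false, true}  (via S)
FIRST(R) = {epsilon, false, true}  (via P S)
FOLLOW(S) includes $ since S is the start symbol.
FOLLOW(S): in R→P S, the suffix after S is empty, so FOLLOW(S) ⊇ FOLLOW(R) = {$, false, true}; in P→S, the suffix after S is empty, so FOLLOW(S) ⊇ FOLLOW(P) = {$, false, true}. Thus FOLLOW(S) = {$, false, true}.
FOLLOW(R): in S→R A R (occurrence 1), R is followed by A R with FIRST {epsilon, false, true}; in S→R A R (occurrence 1), the suffix after R is nullable, so FOLLOW(R) ⊇ FOLLOW(S) = {$, false, true}; in S→R A R (occurrence 2), the suffix after R is empty, so FOLLOW(R) ⊇ FOLLOW(S) = {$, false, true}. Thus FOLLOW(R) = {$, false, true}.
FOLLOW(P): in R→P S, P is followed by S with FIRST {epsilon, false, true}; in R→P S, the suffix after P is nullable, so FOLLOW(P) ⊇ FOLLOW(R) = {$, false, true}. Thus FOLLOW(P) = {$, false, true}.
FOLLOW(A): in S→R A R, A is followed by R with FIRST {epsilon, false, true}; in S→R A R, the suffix after A is nullable, so FOLLOW(A) ⊇ FOLLOW(S) = {$, false, true}. Thus FOLLOW(A) = {$, false, true}.

{$, false, true}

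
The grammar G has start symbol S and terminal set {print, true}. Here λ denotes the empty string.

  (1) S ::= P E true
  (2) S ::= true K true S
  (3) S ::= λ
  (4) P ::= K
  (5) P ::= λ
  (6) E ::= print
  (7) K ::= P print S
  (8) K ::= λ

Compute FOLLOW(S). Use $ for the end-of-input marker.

{$, print, true}

FIRST(E) = {print}
FIRST(S) = {λ, print, true}  (via P E true)
FIRST(P) = {λ, print}  (via K)
FIRST(K) = {λ, print}  (via P print S)
FOLLOW(S) includes $ since S is the start symbol.
FOLLOW(P): in S::=P E true, P is followed by E true with FIRST {print}; in K::=P print S, P is followed by print S with FIRST {print}. Thus FOLLOW(P) = {print}.
FOLLOW(E): in S::=P E true, E is followed by true with FIRST {true}. Thus FOLLOW(E) = {true}.
FOLLOW(K): in S::=true K true S, K is followed by true S with FIRST {true}; in P::=K, the suffix after K is empty, so FOLLOW(K) ⊇ FOLLOW(P) = {print}. Thus FOLLOW(K) = {print, true}.
FOLLOW(S): in S::=true K true S, the suffix after S is empty (adds nothing new); in K::=P print S, the suffix after S is empty, so FOLLOW(S) ⊇ FOLLOW(K) = {print, true}. Thus FOLLOW(S) = {$, print, true}.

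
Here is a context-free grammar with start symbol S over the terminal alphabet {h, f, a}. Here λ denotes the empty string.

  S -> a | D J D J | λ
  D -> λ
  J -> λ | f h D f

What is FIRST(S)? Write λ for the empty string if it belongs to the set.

{λ, a, f}

FIRST(D): from D->λ we get {λ}. So FIRST(D) = {λ}.
FIRST(J): from J->λ we get {λ}; from J->f h D f we get {f}. So FIRST(J) = {λ, f}.
FIRST(S): from S->a we get {a}; from S->D J D J we get {λ, f}; from S->λ we get {λ}. So FIRST(S) = {λ, a, f}.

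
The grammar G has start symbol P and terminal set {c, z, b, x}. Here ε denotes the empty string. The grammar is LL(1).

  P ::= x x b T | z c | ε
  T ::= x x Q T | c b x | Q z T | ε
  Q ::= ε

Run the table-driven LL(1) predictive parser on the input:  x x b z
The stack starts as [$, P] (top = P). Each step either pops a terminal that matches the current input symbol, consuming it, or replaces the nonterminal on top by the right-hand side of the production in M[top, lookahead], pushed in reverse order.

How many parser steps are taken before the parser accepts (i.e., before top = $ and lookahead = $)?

8

step 1: stack=$ P  input=x x b z $  — expand P ::= x x b T
step 2: stack=$ T b x x  input=x x b z $  — match x
step 3: stack=$ T b x  input=x b z $  — match x
step 4: stack=$ T b  input=b z $  — match b
step 5: stack=$ T  input=z $  — expand T ::= Q z T
step 6: stack=$ T z Q  input=z $  — expand Q ::= ε
step 7: stack=$ T z  input=z $  — match z
step 8: stack=$ T  input=$  — expand T ::= ε
Accept reached after 8 steps.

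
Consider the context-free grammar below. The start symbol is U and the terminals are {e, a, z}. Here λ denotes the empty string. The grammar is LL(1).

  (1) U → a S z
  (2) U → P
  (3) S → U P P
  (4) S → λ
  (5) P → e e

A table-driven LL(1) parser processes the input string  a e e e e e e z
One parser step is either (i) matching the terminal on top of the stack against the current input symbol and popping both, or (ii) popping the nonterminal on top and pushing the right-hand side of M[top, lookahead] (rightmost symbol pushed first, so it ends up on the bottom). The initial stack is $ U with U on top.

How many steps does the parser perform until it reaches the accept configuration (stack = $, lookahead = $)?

14

step 1: stack=$ U  input=a e e e e e e z $  — expand U → a S z
step 2: stack=$ z S a  input=a e e e e e e z $  — match a
step 3: stack=$ z S  input=e e e e e e z $  — expand S → U P P
step 4: stack=$ z P P U  input=e e e e e e z $  — expand U → P
step 5: stack=$ z P P P  input=e e e e e e z $  — expand P → e e
step 6: stack=$ z P P e e  input=e e e e e e z $  — match e
step 7: stack=$ z P P e  input=e e e e e z $  — match e
step 8: stack=$ z P P  input=e e e e z $  — expand P → e e
step 9: stack=$ z P e e  input=e e e e z $  — match e
step 10: stack=$ z P e  input=e e e z $  — match e
step 11: stack=$ z P  input=e e z $  — expand P → e e
step 12: stack=$ z e e  input=e e z $  — match e
step 13: stack=$ z e  input=e z $  — match e
step 14: stack=$ z  input=z $  — match z
Accept reached after 14 steps.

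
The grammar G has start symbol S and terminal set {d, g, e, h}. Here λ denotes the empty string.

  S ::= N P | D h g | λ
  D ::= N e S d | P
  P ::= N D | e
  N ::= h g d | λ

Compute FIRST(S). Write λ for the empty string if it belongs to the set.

FIRST(N) = {λ, h}
FIRST(S) = {λ, e, h}  (via N P, D h g)
FIRST(D) = {e, h}  (via N e S d, P)
FIRST(P) = {e, h}  (via N D)

{λ, e, h}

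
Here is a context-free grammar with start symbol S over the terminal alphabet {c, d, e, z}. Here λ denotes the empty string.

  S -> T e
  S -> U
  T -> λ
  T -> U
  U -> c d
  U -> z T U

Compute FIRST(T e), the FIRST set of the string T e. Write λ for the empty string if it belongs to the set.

FIRST(U) = {c, z}
FIRST(T) = {λ, c, z}  (via U)
FIRST(S) = {c, e, z}  (via T e, U)
FIRST(T e): take FIRST of each symbol in turn, carrying on past any symbol whose FIRST contains λ; result {c, e, z}.

{c, e, z}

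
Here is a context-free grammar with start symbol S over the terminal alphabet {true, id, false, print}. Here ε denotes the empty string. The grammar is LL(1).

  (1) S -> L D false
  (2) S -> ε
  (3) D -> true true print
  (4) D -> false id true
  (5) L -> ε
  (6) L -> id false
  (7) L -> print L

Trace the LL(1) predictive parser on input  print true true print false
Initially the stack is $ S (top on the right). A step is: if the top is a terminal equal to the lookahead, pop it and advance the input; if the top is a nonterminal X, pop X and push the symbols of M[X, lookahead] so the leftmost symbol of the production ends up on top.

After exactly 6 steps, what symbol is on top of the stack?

step 1: stack=$ S  input=print true true print false $  — expand S -> L D false
step 2: stack=$ false D L  input=print true true print false $  — expand L -> print L
step 3: stack=$ false D L print  input=print true true print false $  — match print
step 4: stack=$ false D L  input=true true print false $  — expand L -> ε
step 5: stack=$ false D  input=true true print false $  — expand D -> true true print
step 6: stack=$ false print true true  input=true true print false $  — match true
Stack after step 6: $ false print true (top = true).

true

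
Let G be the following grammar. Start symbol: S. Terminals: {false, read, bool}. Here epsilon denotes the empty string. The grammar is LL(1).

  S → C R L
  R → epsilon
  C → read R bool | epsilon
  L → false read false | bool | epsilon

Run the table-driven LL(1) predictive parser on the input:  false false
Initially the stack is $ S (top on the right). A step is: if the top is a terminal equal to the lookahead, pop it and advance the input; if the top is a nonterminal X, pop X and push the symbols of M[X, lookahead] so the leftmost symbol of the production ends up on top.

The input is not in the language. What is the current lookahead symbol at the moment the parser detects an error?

false

     Stack               Input          Action
  1  $ S                 false false $  expand S → C R L
  2  $ L R C             false false $  expand C → epsilon
  3  $ L R               false false $  expand R → epsilon
  4  $ L                 false false $  expand L → false read false
  5  $ false read false  false false $  match false
  6  $ false read        false $        error: top is terminal read but lookahead is false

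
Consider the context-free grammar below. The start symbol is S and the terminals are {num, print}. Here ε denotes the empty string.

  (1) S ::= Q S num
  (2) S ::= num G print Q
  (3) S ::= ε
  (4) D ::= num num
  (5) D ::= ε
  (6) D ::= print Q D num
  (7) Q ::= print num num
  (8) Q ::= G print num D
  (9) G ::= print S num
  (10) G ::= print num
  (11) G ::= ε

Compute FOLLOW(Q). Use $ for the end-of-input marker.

{$, num, print}

FIRST(D): from D::=num num we get {num}; from D::=ε we get {ε}; from D::=print Q D num we get {print}. So FIRST(D) = {ε, num, print}.
FIRST(G): from G::=print S num we get {print}; from G::=print num we get {print}; from G::=ε we get {ε}. So FIRST(G) = {ε, print}.
FIRST(Q): from Q::=print num num we get {print}; from Q::=G print num D we get {print}. So FIRST(Q) = {print}.
FIRST(S): from S::=Q S num we get {print}; from S::=num G print Q we get {num}; from S::=ε we get {ε}. So FIRST(S) = {ε, num, print}.
FOLLOW(S) includes $ since S is the start symbol.
FOLLOW(S): in S::=Q S num, S is followed by num with FIRST {num}; in G::=print S num, S is followed by num with FIRST {num}. Thus FOLLOW(S) = {$, num}.
FOLLOW(Q): in S::=Q S num, Q is followed by S num with FIRST {num, print}; in S::=num G print Q, the suffix after Q is empty, so FOLLOW(Q) ⊇ FOLLOW(S) = {$, num}; in D::=print Q D num, Q is followed by D num with FIRST {num, print}. Thus FOLLOW(Q) = {$, num, print}.
FOLLOW(D): in D::=print Q D num, D is followed by num with FIRST {num}; in Q::=G print num D, the suffix after D is empty, so FOLLOW(D) ⊇ FOLLOW(Q) = {$, num, print}. Thus FOLLOW(D) = {$, num, print}.
FOLLOW(G): in S::=num G print Q, G is followed by print Q with FIRST {print}; in Q::=G print num D, G is followed by print num D with FIRST {print}. Thus FOLLOW(G) = {print}.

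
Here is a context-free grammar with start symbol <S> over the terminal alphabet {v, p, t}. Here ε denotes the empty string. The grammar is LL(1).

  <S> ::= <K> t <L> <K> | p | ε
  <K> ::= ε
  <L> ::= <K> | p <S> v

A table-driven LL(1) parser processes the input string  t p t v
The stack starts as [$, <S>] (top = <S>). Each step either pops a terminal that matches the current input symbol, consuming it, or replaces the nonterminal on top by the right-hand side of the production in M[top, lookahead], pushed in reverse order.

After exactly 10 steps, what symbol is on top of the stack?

<K>

step 1: stack=$ <S>  input=t p t v $  — expand <S> ::= <K> t <L> <K>
step 2: stack=$ <K> <L> t <K>  input=t p t v $  — expand <K> ::= ε
step 3: stack=$ <K> <L> t  input=t p t v $  — match t
step 4: stack=$ <K> <L>  input=p t v $  — expand <L> ::= p <S> v
step 5: stack=$ <K> v <S> p  input=p t v $  — match p
step 6: stack=$ <K> v <S>  input=t v $  — expand <S> ::= <K> t <L> <K>
step 7: stack=$ <K> v <K> <L> t <K>  input=t v $  — expand <K> ::= ε
step 8: stack=$ <K> v <K> <L> t  input=t v $  — match t
step 9: stack=$ <K> v <K> <L>  input=v $  — expand <L> ::= <K>
step 10: stack=$ <K> v <K> <K>  input=v $  — expand <K> ::= ε
Stack after step 10: $ <K> v <K> (top = <K>).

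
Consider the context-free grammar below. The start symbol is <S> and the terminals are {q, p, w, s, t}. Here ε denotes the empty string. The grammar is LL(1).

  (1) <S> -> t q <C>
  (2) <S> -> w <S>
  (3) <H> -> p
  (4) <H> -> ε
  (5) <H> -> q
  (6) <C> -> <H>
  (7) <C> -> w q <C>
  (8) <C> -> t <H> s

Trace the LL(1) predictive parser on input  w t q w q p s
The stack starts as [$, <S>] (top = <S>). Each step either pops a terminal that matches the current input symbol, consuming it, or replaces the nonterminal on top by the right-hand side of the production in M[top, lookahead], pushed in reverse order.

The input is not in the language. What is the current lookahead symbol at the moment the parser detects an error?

s

step 1: stack=$ <S>  input=w t q w q p s $  — expand <S> -> w <S>
step 2: stack=$ <S> w  input=w t q w q p s $  — match w
step 3: stack=$ <S>  input=t q w q p s $  — expand <S> -> t q <C>
step 4: stack=$ <C> q t  input=t q w q p s $  — match t
step 5: stack=$ <C> q  input=q w q p s $  — match q
step 6: stack=$ <C>  input=w q p s $  — expand <C> -> w q <C>
step 7: stack=$ <C> q w  input=w q p s $  — match w
step 8: stack=$ <C> q  input=q p s $  — match q
step 9: stack=$ <C>  input=p s $  — expand <C> -> <H>
step 10: stack=$ <H>  input=p s $  — expand <H> -> p
step 11: stack=$ p  input=p s $  — match p
step 12: stack=$  input=s $  — error: stack empty but input remains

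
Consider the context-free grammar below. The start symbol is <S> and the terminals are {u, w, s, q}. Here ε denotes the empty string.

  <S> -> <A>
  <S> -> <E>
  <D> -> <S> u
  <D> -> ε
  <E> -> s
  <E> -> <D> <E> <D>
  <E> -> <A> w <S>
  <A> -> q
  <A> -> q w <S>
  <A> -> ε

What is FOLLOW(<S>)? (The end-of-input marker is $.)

FIRST(<A>) = {ε, q}
FIRST(<S>) = {ε, q, s, u, w}  (via <A>, <E>)
FIRST(<D>) = {ε, q, s, u, w}  (via <S> u)
FIRST(<E>) = {q, s, u, w}  (via <D> <E> <D>, <A> w <S>)
FOLLOW(<S>) includes $ since <S> is the start symbol.
FOLLOW(<S>): in <D>-><S> u, <S> is followed by u with FIRST {u}; in <E>-><A> w <S>, the suffix after <S> is empty, so FOLLOW(<S>) ⊇ FOLLOW(<E>) = {$, q, s, u, w}; in <A>->q w <S>, the suffix after <S> is empty, so FOLLOW(<S>) ⊇ FOLLOW(<A>) = {$, q, s, u, w}. Thus FOLLOW(<S>) = {$, q, s, u, w}.
FOLLOW(<E>): in <S>-><E>, the suffix after <E> is empty, so FOLLOW(<E>) ⊇ FOLLOW(<S>) = {$, q, s, u, w}; in <E>-><D> <E> <D>, <E> is followed by <D> with FIRST {ε, q, s, u, w}; in <E>-><D> <E> <D>, the suffix after <E> is nullable (adds nothing new). Thus FOLLOW(<E>) = {$, q, s, u, w}.
FOLLOW(<D>): in <E>-><D> <E> <D> (occurrence 1), <D> is followed by <E> <D> with FIRST {q, s, u, w}; in <E>-><D> <E> <D> (occurrence 2), the suffix after <D> is empty, so FOLLOW(<D>) ⊇ FOLLOW(<E>) = {$, q, s, u, w}. Thus FOLLOW(<D>) = {$, q, s, u, w}.
FOLLOW(<A>): in <S>-><A>, the suffix after <A> is empty, so FOLLOW(<A>) ⊇ FOLLOW(<S>) = {$, q, s, u, w}; in <E>-><A> w <S>, <A> is followed by w <S> with FIRST {w}. Thus FOLLOW(<A>) = {$, q, s, u, w}.

{$, q, s, u, w}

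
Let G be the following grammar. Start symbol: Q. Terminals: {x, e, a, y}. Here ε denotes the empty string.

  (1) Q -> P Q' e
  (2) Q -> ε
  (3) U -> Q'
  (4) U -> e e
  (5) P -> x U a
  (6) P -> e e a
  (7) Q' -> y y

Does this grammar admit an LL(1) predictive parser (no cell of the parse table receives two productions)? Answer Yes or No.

Yes

FIRST(Q) = {ε, e, x}
FIRST(U) = {e, y}
FIRST(P) = {e, x}
FIRST(Q') = {y}
FOLLOW(Q) = {$}
FOLLOW(U) = {a}
FOLLOW(P) = {y}
FOLLOW(Q') = {a, e}
Each cell of M receives at most one production.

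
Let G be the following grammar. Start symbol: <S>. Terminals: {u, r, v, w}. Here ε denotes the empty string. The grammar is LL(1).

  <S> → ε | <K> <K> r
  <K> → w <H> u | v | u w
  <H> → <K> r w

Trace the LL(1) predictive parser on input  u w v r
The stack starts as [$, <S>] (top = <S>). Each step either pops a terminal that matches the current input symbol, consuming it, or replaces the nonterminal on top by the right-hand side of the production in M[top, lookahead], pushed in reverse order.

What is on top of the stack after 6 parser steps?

r

step 1: stack=$ <S>  input=u w v r $  — expand <S> → <K> <K> r
step 2: stack=$ r <K> <K>  input=u w v r $  — expand <K> → u w
step 3: stack=$ r <K> w u  input=u w v r $  — match u
step 4: stack=$ r <K> w  input=w v r $  — match w
step 5: stack=$ r <K>  input=v r $  — expand <K> → v
step 6: stack=$ r v  input=v r $  — match v
Stack after step 6: $ r (top = r).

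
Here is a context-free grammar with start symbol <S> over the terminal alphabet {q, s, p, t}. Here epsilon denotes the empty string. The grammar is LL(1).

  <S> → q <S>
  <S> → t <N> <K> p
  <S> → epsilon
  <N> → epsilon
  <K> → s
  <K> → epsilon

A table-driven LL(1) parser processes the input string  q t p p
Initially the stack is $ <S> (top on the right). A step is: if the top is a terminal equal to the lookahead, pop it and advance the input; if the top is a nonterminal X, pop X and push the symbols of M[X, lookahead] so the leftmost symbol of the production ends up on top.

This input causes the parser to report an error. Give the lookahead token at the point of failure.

     Stack          Input      Action
  1  $ <S>          q t p p $  expand <S> → q <S>
  2  $ <S> q        q t p p $  match q
  3  $ <S>          t p p $    expand <S> → t <N> <K> p
  4  $ p <K> <N> t  t p p $    match t
  5  $ p <K> <N>    p p $      expand <N> → epsilon
  6  $ p <K>        p p $      expand <K> → epsilon
  7  $ p            p p $      match p
  8  $              p $        error: stack empty but input remains

p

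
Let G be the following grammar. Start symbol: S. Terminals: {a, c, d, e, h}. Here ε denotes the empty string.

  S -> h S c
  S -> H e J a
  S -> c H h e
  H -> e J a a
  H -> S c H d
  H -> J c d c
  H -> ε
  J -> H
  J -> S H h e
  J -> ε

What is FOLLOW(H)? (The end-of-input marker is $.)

FIRST(S) = {c, e, h}  (via H e J a)
FIRST(H) = {ε, c, e, h}  (via S c H d, J c d c)
FIRST(J) = {ε, c, e, h}  (via H, S H h e)
FOLLOW(S) includes $ since S is the start symbol.
FOLLOW(S): in S->h S c, S is followed by c with FIRST {c}; in H->S c H d, S is followed by c H d with FIRST {c}; in J->S H h e, S is followed by H h e with FIRST {c, e, h}. Thus FOLLOW(S) = {$, c, e, h}.
FOLLOW(J): in S->H e J a, J is followed by a with FIRST {a}; in H->e J a a, J is followed by a a with FIRST {a}; in H->J c d c, J is followed by c d c with FIRST {c}. Thus FOLLOW(J) = {a, c}.
FOLLOW(H): in S->H e J a, H is followed by e J a with FIRST {e}; in S->c H h e, H is followed by h e with FIRST {h}; in H->S c H d, H is followed by d with FIRST {d}; in J->H, the suffix after H is empty, so FOLLOW(H) ⊇ FOLLOW(J) = {a, c}; in J->S H h e, H is followed by h e with FIRST {h}. Thus FOLLOW(H) = {a, c, d, e, h}.

{a, c, d, e, h}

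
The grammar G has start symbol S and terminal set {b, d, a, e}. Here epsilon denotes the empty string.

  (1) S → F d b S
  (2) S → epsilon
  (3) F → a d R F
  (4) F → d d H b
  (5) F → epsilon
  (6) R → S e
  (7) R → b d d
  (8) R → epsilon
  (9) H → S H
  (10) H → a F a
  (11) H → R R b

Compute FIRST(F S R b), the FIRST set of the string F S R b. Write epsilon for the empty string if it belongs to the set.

FIRST(F) = {epsilon, a, d}
FIRST(S) = {epsilon, a, d}  (via F d b S)
FIRST(R) = {epsilon, a, b, d, e}  (via S e)
FIRST(H) = {a, b, d, e}  (via S H, R R b)
FIRST(F S R b): take FIRST of each symbol in turn, carrying on past any symbol whose FIRST contains epsilon; result {a, b, d, e}.

{a, b, d, e}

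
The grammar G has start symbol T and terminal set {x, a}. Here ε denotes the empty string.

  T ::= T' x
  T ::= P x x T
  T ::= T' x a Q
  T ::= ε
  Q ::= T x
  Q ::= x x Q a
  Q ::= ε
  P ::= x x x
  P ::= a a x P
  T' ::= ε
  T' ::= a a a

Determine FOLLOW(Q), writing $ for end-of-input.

{$, a, x}

FIRST(P): from P::=x x x we get {x}; from P::=a a x P we get {a}. So FIRST(P) = {a, x}.
FIRST(T'): from T'::=ε we get {ε}; from T'::=a a a we get {a}. So FIRST(T') = {ε, a}.
FIRST(T): from T::=T' x we get {a, x}; from T::=P x x T we get {a, x}; from T::=T' x a Q we get {a, x}; from T::=ε we get {ε}. So FIRST(T) = {ε, a, x}.
FIRST(Q): from Q::=T x we get {a, x}; from Q::=x x Q a we get {x}; from Q::=ε we get {ε}. So FIRST(Q) = {ε, a, x}.
FOLLOW(T) includes $ since T is the start symbol.
FOLLOW(T): in T::=P x x T, the suffix after T is empty (adds nothing new); in Q::=T x, T is followed by x with FIRST {x}. Thus FOLLOW(T) = {$, x}.
FOLLOW(Q): in T::=T' x a Q, the suffix after Q is empty, so FOLLOW(Q) ⊇ FOLLOW(T) = {$, x}; in Q::=x x Q a, Q is followed by a with FIRST {a}. Thus FOLLOW(Q) = {$, a, x}.
FOLLOW(P): in T::=P x x T, P is followed by x x T with FIRST {x}; in P::=a a x P, the suffix after P is empty (adds nothing new). Thus FOLLOW(P) = {x}.
FOLLOW(T'): in T::=T' x, T' is followed by x with FIRST {x}; in T::=T' x a Q, T' is followed by x a Q with FIRST {x}. Thus FOLLOW(T') = {x}.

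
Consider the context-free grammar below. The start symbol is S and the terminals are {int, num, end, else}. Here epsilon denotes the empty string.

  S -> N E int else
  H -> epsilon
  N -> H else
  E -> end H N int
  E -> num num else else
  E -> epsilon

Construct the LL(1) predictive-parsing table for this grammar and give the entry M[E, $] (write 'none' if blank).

FIRST(H) = {epsilon}
FIRST(E) = {epsilon, end, num}
FIRST(N) = {else}  (via H else)
FIRST(S) = {else}  (via N E int else)
FOLLOW(S) includes $ since S is the start symbol.
FOLLOW(E): in S->N E int else, E is followed by int else with FIRST {int}. Thus FOLLOW(E) = {int}.
For E -> end H N int: FIRST(end H N int) = {end}, so it goes in M[E, t] for t ∈ {end}.
For E -> num num else else: FIRST(num num else else) = {num}, so it goes in M[E, t] for t ∈ {num}.
For E -> epsilon: FIRST(epsilon) = {epsilon}, so it goes in M[E, t] for t ∈ {}; since epsilon ∈ FIRST, also for every t ∈ FOLLOW(E) = {int}.
None of these place a production in M[E, $].

none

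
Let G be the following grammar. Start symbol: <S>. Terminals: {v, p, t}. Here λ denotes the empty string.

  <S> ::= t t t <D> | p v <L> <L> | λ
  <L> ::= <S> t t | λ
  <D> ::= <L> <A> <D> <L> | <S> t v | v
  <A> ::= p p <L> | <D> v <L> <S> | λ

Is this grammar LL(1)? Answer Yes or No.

FIRST(<S>) = {λ, p, t}
FIRST(<L>) = {λ, p, t}
FIRST(<D>) = {p, t, v}
FIRST(<A>) = {λ, p, t, v}
FOLLOW(<S>) = {$, p, t, v}
FOLLOW(<L>) = {$, p, t, v}
FOLLOW(<D>) = {$, p, t, v}
FOLLOW(<A>) = {p, t, v}
Cell M[<A>, p] receives both <A> ::= p p <L> and <A> ::= <D> v <L> <S> and <A> ::= λ — the grammar is not LL(1).

No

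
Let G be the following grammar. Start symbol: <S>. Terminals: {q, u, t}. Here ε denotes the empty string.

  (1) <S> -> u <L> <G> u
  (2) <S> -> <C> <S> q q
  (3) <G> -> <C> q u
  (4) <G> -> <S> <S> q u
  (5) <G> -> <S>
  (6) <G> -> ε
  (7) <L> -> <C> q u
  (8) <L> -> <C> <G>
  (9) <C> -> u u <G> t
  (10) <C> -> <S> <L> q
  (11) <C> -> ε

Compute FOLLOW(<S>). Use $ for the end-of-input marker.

FIRST(<S>): from <S>->u <L> <G> u we get {u}; from <S>-><C> <S> q q we get {u}. So FIRST(<S>) = {u}.
FIRST(<C>): from <C>->u u <G> t we get {u}; from <C>-><S> <L> q we get {u}; from <C>->ε we get {ε}. So FIRST(<C>) = {ε, u}.
FIRST(<G>): from <G>-><C> q u we get {q, u}; from <G>-><S> <S> q u we get {u}; from <G>-><S> we get {u}; from <G>->ε we get {ε}. So FIRST(<G>) = {ε, q, u}.
FIRST(<L>): from <L>-><C> q u we get {q, u}; from <L>-><C> <G> we get {ε, q, u}. So FIRST(<L>) = {ε, q, u}.
FOLLOW(<S>) includes $ since <S> is the start symbol.
FOLLOW(<L>): in <S>->u <L> <G> u, <L> is followed by <G> u with FIRST {q, u}; in <C>-><S> <L> q, <L> is followed by q with FIRST {q}. Thus FOLLOW(<L>) = {q, u}.
FOLLOW(<G>): in <S>->u <L> <G> u, <G> is followed by u with FIRST {u}; in <L>-><C> <G>, the suffix after <G> is empty, so FOLLOW(<G>) ⊇ FOLLOW(<L>) = {q, u}; in <C>->u u <G> t, <G> is followed by t with FIRST {t}. Thus FOLLOW(<G>) = {q, t, u}.
FOLLOW(<S>): in <S>-><C> <S> q q, <S> is followed by q q with FIRST {q}; in <G>-><S> <S> q u (occurrence 1), <S> is followed by <S> q u with FIRST {u}; in <G>-><S> <S> q u (occurrence 2), <S> is followed by q u with FIRST {q}; in <G>-><S>, the suffix after <S> is empty, so FOLLOW(<S>) ⊇ FOLLOW(<G>) = {q, t, u}; in <C>-><S> <L> q, <S> is followed by <L> q with FIRST {q, u}. Thus FOLLOW(<S>) = {$, q, t, u}.
FOLLOW(<C>): in <S>-><C> <S> q q, <C> is followed by <S> q q with FIRST {u}; in <G>-><C> q u, <C> is followed by q u with FIRST {q}; in <L>-><C> q u, <C> is followed by q u with FIRST {q}; in <L>-><C> <G>, <C> is followed by <G> with FIRST {ε, q, u}; in <L>-><C> <G>, the suffix after <C> is nullable, so FOLLOW(<C>) ⊇ FOLLOW(<L>) = {q, u}. Thus FOLLOW(<C>) = {q, u}.

{$, q, t, u}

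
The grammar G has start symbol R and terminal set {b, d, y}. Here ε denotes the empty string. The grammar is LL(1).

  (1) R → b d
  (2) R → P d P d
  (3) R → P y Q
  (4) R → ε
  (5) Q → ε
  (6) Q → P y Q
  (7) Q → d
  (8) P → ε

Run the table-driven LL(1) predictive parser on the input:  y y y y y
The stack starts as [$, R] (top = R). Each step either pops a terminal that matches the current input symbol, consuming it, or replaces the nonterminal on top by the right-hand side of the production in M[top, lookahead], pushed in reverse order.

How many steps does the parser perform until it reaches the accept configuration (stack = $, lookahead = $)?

16

      Stack    Input        Action
   1  $ R      y y y y y $  expand R → P y Q
   2  $ Q y P  y y y y y $  expand P → ε
   3  $ Q y    y y y y y $  match y
   4  $ Q      y y y y $    expand Q → P y Q
   5  $ Q y P  y y y y $    expand P → ε
   6  $ Q y    y y y y $    match y
   7  $ Q      y y y $      expand Q → P y Q
   8  $ Q y P  y y y $      expand P → ε
   9  $ Q y    y y y $      match y
  10  $ Q      y y $        expand Q → P y Q
  11  $ Q y P  y y $        expand P → ε
  12  $ Q y    y y $        match y
  13  $ Q      y $          expand Q → P y Q
  14  $ Q y P  y $          expand P → ε
  15  $ Q y    y $          match y
  16  $ Q      $            expand Q → ε
Accept reached after 16 steps.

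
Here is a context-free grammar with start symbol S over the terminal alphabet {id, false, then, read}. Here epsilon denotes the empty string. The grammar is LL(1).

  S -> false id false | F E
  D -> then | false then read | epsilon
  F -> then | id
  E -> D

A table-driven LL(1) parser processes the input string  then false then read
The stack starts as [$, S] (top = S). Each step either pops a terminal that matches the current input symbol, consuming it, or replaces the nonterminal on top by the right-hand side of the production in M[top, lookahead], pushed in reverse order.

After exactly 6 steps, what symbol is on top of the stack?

then

     Stack              Input                   Action
  1  $ S                then false then read $  expand S -> F E
  2  $ E F              then false then read $  expand F -> then
  3  $ E then           then false then read $  match then
  4  $ E                false then read $       expand E -> D
  5  $ D                false then read $       expand D -> false then read
  6  $ read then false  false then read $       match false
Stack after step 6: $ read then (top = then).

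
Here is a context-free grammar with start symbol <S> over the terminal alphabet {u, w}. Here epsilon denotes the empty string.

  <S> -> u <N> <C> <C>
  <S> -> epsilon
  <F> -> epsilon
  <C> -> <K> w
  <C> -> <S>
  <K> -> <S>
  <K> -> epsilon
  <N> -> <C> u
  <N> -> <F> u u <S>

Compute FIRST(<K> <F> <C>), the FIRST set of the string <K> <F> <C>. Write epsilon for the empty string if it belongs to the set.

{epsilon, u, w}

FIRST(<S>) = {epsilon, u}
FIRST(<F>) = {epsilon}
FIRST(<K>) = {epsilon, u}  (via <S>)
FIRST(<C>) = {epsilon, u, w}  (via <K> w, <S>)
FIRST(<N>) = {u, w}  (via <C> u, <F> u u <S>)
FIRST(<K> <F> <C>): take FIRST of each symbol in turn, carrying on past any symbol whose FIRST contains epsilon; result {epsilon, u, w}.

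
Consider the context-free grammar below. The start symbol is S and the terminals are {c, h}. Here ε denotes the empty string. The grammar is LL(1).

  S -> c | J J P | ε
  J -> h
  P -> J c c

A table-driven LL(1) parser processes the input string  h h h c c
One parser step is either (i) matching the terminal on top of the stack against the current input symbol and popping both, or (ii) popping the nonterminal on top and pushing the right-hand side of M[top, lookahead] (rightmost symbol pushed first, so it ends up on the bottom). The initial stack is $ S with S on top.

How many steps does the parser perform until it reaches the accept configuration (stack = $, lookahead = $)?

10

      Stack    Input        Action
   1  $ S      h h h c c $  expand S -> J J P
   2  $ P J J  h h h c c $  expand J -> h
   3  $ P J h  h h h c c $  match h
   4  $ P J    h h c c $    expand J -> h
   5  $ P h    h h c c $    match h
   6  $ P      h c c $      expand P -> J c c
   7  $ c c J  h c c $      expand J -> h
   8  $ c c h  h c c $      match h
   9  $ c c    c c $        match c
  10  $ c      c $          match c
Accept reached after 10 steps.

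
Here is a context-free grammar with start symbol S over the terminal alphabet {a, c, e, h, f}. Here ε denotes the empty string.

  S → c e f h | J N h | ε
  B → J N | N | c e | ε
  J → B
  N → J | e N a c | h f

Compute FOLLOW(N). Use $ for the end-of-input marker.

FIRST(S) = {ε, c, e, h}  (via J N h)
FIRST(B) = {ε, c, e, h}  (via J N, N)
FIRST(J) = {ε, c, e, h}  (via B)
FIRST(N) = {ε, c, e, h}  (via J)
FOLLOW(S) includes $ since S is the start symbol.
FOLLOW(S): S appears on no right-hand side. Thus FOLLOW(S) = {$}.
FOLLOW(B): in J→B, the suffix after B is empty, so FOLLOW(B) ⊇ FOLLOW(J) = {a, c, e, h}. Thus FOLLOW(B) = {a, c, e, h}.
FOLLOW(N): in S→J N h, N is followed by h with FIRST {h}; in B→J N, the suffix after N is empty, so FOLLOW(N) ⊇ FOLLOW(B) = {a, c, e, h}; in B→N, the suffix after N is empty, so FOLLOW(N) ⊇ FOLLOW(B) = {a, c, e, h}; in N→e N a c, N is followed by a c with FIRST {a}. Thus FOLLOW(N) = {a, c, e, h}.
FOLLOW(J): in S→J N h, J is followed by N h with FIRST {c, e, h}; in B→J N, J is followed by N with FIRST {ε, c, e, h}; in B→J N, the suffix after J is nullable, so FOLLOW(J) ⊇ FOLLOW(B) = {a, c, e, h}; in N→J, the suffix after J is empty, so FOLLOW(J) ⊇ FOLLOW(N) = {a, c, e, h}. Thus FOLLOW(J) = {a, c, e, h}.

{a, c, e, h}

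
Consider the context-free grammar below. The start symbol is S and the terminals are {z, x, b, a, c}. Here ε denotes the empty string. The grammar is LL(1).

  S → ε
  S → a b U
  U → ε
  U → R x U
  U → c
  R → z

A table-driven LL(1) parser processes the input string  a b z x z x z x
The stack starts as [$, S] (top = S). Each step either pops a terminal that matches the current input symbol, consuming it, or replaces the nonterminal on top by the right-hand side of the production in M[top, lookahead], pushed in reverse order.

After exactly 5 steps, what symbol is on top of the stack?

z

     Stack    Input              Action
  1  $ S      a b z x z x z x $  expand S → a b U
  2  $ U b a  a b z x z x z x $  match a
  3  $ U b    b z x z x z x $    match b
  4  $ U      z x z x z x $      expand U → R x U
  5  $ U x R  z x z x z x $      expand R → z
Stack after step 5: $ U x z (top = z).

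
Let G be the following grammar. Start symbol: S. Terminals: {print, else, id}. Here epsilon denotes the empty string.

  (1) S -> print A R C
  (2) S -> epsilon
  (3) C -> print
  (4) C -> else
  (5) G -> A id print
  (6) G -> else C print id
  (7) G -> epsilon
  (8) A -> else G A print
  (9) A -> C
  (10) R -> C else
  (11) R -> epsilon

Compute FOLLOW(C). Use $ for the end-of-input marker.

{$, else, id, print}

FIRST(S): from S->print A R C we get {print}; from S->epsilon we get {epsilon}. So FIRST(S) = {epsilon, print}.
FIRST(C): from C->print we get {print}; from C->else we get {else}. So FIRST(C) = {else, print}.
FIRST(A): from A->else G A print we get {else}; from A->C we get {else, print}. So FIRST(A) = {else, print}.
FIRST(R): from R->C else we get {else, print}; from R->epsilon we get {epsilon}. So FIRST(R) = {epsilon, else, print}.
FIRST(G): from G->A id print we get {else, print}; from G->else C print id we get {else}; from G->epsilon we get {epsilon}. So FIRST(G) = {epsilon, else, print}.
FOLLOW(S) includes $ since S is the start symbol.
FOLLOW(S): S appears on no right-hand side. Thus FOLLOW(S) = {$}.
FOLLOW(G): in A->else G A print, G is followed by A print with FIRST {else, print}. Thus FOLLOW(G) = {else, print}.
FOLLOW(A): in S->print A R C, A is followed by R C with FIRST {else, print}; in G->A id print, A is followed by id print with FIRST {id}; in A->else G A print, A is followed by print with FIRST {print}. Thus FOLLOW(A) = {else, id, print}.
FOLLOW(C): in S->print A R C, the suffix after C is empty, so FOLLOW(C) ⊇ FOLLOW(S) = {$}; in G->else C print id, C is followed by print id with FIRST {print}; in A->C, the suffix after C is empty, so FOLLOW(C) ⊇ FOLLOW(A) = {else, id, print}; in R->C else, C is followed by else with FIRST {else}. Thus FOLLOW(C) = {$, else, id, print}.
FOLLOW(R): in S->print A R C, R is followed by C with FIRST {else, print}. Thus FOLLOW(R) = {else, print}.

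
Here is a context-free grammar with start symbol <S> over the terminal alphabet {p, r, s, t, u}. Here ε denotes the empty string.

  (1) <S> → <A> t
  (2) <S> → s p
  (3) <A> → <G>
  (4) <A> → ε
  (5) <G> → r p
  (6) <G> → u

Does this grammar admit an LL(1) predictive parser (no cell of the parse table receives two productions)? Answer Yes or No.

FIRST(<S>) = {r, s, t, u}
FIRST(<A>) = {ε, r, u}
FIRST(<G>) = {r, u}
FOLLOW(<S>) = {$}
FOLLOW(<A>) = {t}
FOLLOW(<G>) = {t}
Each cell of M receives at most one production.

Yes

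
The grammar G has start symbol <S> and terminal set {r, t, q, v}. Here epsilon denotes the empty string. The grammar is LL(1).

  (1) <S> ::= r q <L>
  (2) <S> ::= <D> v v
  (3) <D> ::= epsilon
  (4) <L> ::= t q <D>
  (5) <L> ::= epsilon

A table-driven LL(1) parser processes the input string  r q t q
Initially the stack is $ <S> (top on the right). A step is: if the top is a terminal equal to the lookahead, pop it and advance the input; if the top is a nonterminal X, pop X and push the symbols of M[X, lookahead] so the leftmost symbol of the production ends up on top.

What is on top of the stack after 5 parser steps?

step 1: stack=$ <S>  input=r q t q $  — expand <S> ::= r q <L>
step 2: stack=$ <L> q r  input=r q t q $  — match r
step 3: stack=$ <L> q  input=q t q $  — match q
step 4: stack=$ <L>  input=t q $  — expand <L> ::= t q <D>
step 5: stack=$ <D> q t  input=t q $  — match t
Stack after step 5: $ <D> q (top = q).

q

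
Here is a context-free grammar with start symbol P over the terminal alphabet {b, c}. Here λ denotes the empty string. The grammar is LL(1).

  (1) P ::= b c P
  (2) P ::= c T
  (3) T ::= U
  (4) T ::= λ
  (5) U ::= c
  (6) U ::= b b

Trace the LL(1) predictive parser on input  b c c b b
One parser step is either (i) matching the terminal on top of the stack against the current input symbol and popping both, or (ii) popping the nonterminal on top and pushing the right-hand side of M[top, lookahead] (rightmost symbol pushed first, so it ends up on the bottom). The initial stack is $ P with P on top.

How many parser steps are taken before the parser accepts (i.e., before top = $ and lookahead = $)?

9

step 1: stack=$ P  input=b c c b b $  — expand P ::= b c P
step 2: stack=$ P c b  input=b c c b b $  — match b
step 3: stack=$ P c  input=c c b b $  — match c
step 4: stack=$ P  input=c b b $  — expand P ::= c T
step 5: stack=$ T c  input=c b b $  — match c
step 6: stack=$ T  input=b b $  — expand T ::= U
step 7: stack=$ U  input=b b $  — expand U ::= b b
step 8: stack=$ b b  input=b b $  — match b
step 9: stack=$ b  input=b $  — match b
Accept reached after 9 steps.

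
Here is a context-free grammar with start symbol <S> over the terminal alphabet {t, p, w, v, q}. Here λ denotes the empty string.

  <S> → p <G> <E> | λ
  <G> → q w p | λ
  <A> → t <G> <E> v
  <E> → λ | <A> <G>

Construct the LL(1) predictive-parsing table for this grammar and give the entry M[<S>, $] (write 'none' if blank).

<S> → λ

FIRST(<S>): from <S>→p <G> <E> we get {p}; from <S>→λ we get {λ}. So FIRST(<S>) = {λ, p}.
FIRST(<G>): from <G>→q w p we get {q}; from <G>→λ we get {λ}. So FIRST(<G>) = {λ, q}.
FIRST(<A>): from <A>→t <G> <E> v we get {t}. So FIRST(<A>) = {t}.
FIRST(<E>): from <E>→λ we get {λ}; from <E>→<A> <G> we get {t}. So FIRST(<E>) = {λ, t}.
FOLLOW(<S>) includes $ since <S> is the start symbol.
FOLLOW(<S>): <S> appears on no right-hand side. Thus FOLLOW(<S>) = {$}.
For <S> → p <G> <E>: FIRST(p <G> <E>) = {p}, so it goes in M[<S>, t] for t ∈ {p}.
For <S> → λ: FIRST(λ) = {λ}, so it goes in M[<S>, t] for t ∈ {}; since λ ∈ FIRST, also for every t ∈ FOLLOW(<S>) = {$}.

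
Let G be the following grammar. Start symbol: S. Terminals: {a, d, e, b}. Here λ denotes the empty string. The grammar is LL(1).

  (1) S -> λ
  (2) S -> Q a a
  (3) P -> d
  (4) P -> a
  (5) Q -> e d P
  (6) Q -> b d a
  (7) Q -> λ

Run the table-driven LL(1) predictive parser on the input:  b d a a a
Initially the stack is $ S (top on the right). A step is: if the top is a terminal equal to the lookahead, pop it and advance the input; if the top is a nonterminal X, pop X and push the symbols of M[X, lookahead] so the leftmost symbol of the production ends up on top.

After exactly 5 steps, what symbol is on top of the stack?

a

     Stack        Input        Action
  1  $ S          b d a a a $  expand S -> Q a a
  2  $ a a Q      b d a a a $  expand Q -> b d a
  3  $ a a a d b  b d a a a $  match b
  4  $ a a a d    d a a a $    match d
  5  $ a a a      a a a $      match a
Stack after step 5: $ a a (top = a).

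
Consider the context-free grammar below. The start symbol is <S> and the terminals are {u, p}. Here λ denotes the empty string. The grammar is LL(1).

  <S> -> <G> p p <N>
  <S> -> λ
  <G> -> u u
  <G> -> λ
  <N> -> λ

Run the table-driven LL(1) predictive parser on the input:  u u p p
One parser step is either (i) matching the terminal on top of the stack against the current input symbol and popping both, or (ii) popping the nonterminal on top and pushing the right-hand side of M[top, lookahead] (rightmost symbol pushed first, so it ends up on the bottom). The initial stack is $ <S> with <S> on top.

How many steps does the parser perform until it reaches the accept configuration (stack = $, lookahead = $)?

7

step 1: stack=$ <S>  input=u u p p $  — expand <S> -> <G> p p <N>
step 2: stack=$ <N> p p <G>  input=u u p p $  — expand <G> -> u u
step 3: stack=$ <N> p p u u  input=u u p p $  — match u
step 4: stack=$ <N> p p u  input=u p p $  — match u
step 5: stack=$ <N> p p  input=p p $  — match p
step 6: stack=$ <N> p  input=p $  — match p
step 7: stack=$ <N>  input=$  — expand <N> -> λ
Accept reached after 7 steps.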